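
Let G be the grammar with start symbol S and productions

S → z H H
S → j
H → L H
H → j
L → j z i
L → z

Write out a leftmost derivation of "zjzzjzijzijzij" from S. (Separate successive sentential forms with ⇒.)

S ⇒ zHH   [S → z H H]
zHH ⇒ zjH   [H → j]
zjH ⇒ zjLH   [H → L H]
zjLH ⇒ zjzH   [L → z]
zjzH ⇒ zjzLH   [H → L H]
zjzLH ⇒ zjzzH   [L → z]
zjzzH ⇒ zjzzLH   [H → L H]
zjzzLH ⇒ zjzzjziH   [L → j z i]
zjzzjziH ⇒ zjzzjziLH   [H → L H]
zjzzjziLH ⇒ zjzzjzijziH   [L → j z i]
zjzzjzijziH ⇒ zjzzjzijziLH   [H → L H]
zjzzjzijziLH ⇒ zjzzjzijzijziH   [L → j z i]
zjzzjzijzijziH ⇒ zjzzjzijzijzij   [H → j]

S⇒zHH⇒zjH⇒zjLH⇒zjzH⇒zjzLH⇒zjzzH⇒zjzzLH⇒zjzzjziH⇒zjzzjziLH⇒zjzzjzijziH⇒zjzzjzijziLH⇒zjzzjzijzijziH⇒zjzzjzijzijzij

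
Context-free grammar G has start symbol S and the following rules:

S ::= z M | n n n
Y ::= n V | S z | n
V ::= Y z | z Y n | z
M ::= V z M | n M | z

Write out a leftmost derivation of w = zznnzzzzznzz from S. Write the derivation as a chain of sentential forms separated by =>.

S => zM   [S ::= z M]
zM => zVzM   [M ::= V z M]
zVzM => zzYnzM   [V ::= z Y n]
zzYnzM => zznnzM   [Y ::= n]
zznnzM => zznnzVzM   [M ::= V z M]
zznnzVzM => zznnzzYnzM   [V ::= z Y n]
zznnzzYnzM => zznnzzSznzM   [Y ::= S z]
zznnzzSznzM => zznnzzzMznzM   [S ::= z M]
zznnzzzMznzM => zznnzzzzznzM   [M ::= z]
zznnzzzzznzM => zznnzzzzznzz   [M ::= z]

S=>zM=>zVzM=>zzYnzM=>zznnzM=>zznnzVzM=>zznnzzYnzM=>zznnzzSznzM=>zznnzzzMznzM=>zznnzzzzznzM=>zznnzzzzznzz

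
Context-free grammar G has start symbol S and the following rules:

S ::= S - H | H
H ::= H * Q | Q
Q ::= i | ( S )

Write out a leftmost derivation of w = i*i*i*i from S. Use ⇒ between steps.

S ⇒ H   [S ::= H]
H ⇒ H*Q   [H ::= H * Q]
H*Q ⇒ H*Q*Q   [H ::= H * Q]
H*Q*Q ⇒ H*Q*Q*Q   [H ::= H * Q]
H*Q*Q*Q ⇒ Q*Q*Q*Q   [H ::= Q]
Q*Q*Q*Q ⇒ i*Q*Q*Q   [Q ::= i]
i*Q*Q*Q ⇒ i*i*Q*Q   [Q ::= i]
i*i*Q*Q ⇒ i*i*i*Q   [Q ::= i]
i*i*i*Q ⇒ i*i*i*i   [Q ::= i]

S ⇒ H ⇒ H*Q ⇒ H*Q*Q ⇒ H*Q*Q*Q ⇒ Q*Q*Q*Q ⇒ i*Q*Q*Q ⇒ i*i*Q*Q ⇒ i*i*i*Q ⇒ i*i*i*i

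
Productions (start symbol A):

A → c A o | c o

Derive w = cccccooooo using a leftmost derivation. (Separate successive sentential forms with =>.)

A=>cAo=>ccAoo=>cccAooo=>ccccAoooo=>cccccooooo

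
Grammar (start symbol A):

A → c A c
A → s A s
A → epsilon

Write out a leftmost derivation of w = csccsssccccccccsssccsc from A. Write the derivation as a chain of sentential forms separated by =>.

A=>cAc=>csAsc=>cscAcsc=>csccAccsc=>csccsAsccsc=>csccssAssccsc=>csccsssAsssccsc=>csccssscAcsssccsc=>csccsssccAccsssccsc=>csccssscccAcccsssccsc=>csccsssccccAccccsssccsc=>csccsssccccccccsssccsc

A => cAc   [A → c A c]
cAc => csAsc   [A → s A s]
csAsc => cscAcsc   [A → c A c]
cscAcsc => csccAccsc   [A → c A c]
csccAccsc => csccsAsccsc   [A → s A s]
csccsAsccsc => csccssAssccsc   [A → s A s]
csccssAssccsc => csccsssAsssccsc   [A → s A s]
csccsssAsssccsc => csccssscAcsssccsc   [A → c A c]
csccssscAcsssccsc => csccsssccAccsssccsc   [A → c A c]
csccsssccAccsssccsc => csccssscccAcccsssccsc   [A → c A c]
csccssscccAcccsssccsc => csccsssccccAccccsssccsc   [A → c A c]
csccsssccccAccccsssccsc => csccsssccccccccsssccsc   [A → epsilon]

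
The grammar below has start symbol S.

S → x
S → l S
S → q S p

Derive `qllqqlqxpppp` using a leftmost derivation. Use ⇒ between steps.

S ⇒ qSp ⇒ qlSp ⇒ qllSp ⇒ qllqSpp ⇒ qllqqSppp ⇒ qllqqlSppp ⇒ qllqqlqSpppp ⇒ qllqqlqxpppp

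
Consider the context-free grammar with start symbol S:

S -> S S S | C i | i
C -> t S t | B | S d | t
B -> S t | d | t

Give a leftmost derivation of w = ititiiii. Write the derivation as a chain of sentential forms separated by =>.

S => SSS => iSS => iSSSS => iCiSSS => itStiSSS => ititiSSS => ititiiSS => ititiiiS => ititiiii

S => SSS   [S -> S S S]
SSS => iSS   [S -> i]
iSS => iSSSS   [S -> S S S]
iSSSS => iCiSSS   [S -> C i]
iCiSSS => itStiSSS   [C -> t S t]
itStiSSS => ititiSSS   [S -> i]
ititiSSS => ititiiSS   [S -> i]
ititiiSS => ititiiiS   [S -> i]
ititiiiS => ititiiii   [S -> i]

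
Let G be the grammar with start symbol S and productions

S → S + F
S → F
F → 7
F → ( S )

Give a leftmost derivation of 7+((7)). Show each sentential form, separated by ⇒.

S ⇒ S+F   [S → S + F]
S+F ⇒ F+F   [S → F]
F+F ⇒ 7+F   [F → 7]
7+F ⇒ 7+(S)   [F → ( S )]
7+(S) ⇒ 7+(F)   [S → F]
7+(F) ⇒ 7+((S))   [F → ( S )]
7+((S)) ⇒ 7+((F))   [S → F]
7+((F)) ⇒ 7+((7))   [F → 7]

S ⇒ S+F ⇒ F+F ⇒ 7+F ⇒ 7+(S) ⇒ 7+(F) ⇒ 7+((S)) ⇒ 7+((F)) ⇒ 7+((7))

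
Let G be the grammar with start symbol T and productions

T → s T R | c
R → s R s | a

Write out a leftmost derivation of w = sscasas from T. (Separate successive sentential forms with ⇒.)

T⇒sTR⇒ssTRR⇒sscRR⇒sscaR⇒sscasRs⇒sscasas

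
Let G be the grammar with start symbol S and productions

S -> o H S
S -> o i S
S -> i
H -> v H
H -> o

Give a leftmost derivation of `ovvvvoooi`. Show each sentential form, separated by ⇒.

S ⇒ oHS   [S -> o H S]
oHS ⇒ ovHS   [H -> v H]
ovHS ⇒ ovvHS   [H -> v H]
ovvHS ⇒ ovvvHS   [H -> v H]
ovvvHS ⇒ ovvvvHS   [H -> v H]
ovvvvHS ⇒ ovvvvoS   [H -> o]
ovvvvoS ⇒ ovvvvooHS   [S -> o H S]
ovvvvooHS ⇒ ovvvvoooS   [H -> o]
ovvvvoooS ⇒ ovvvvoooi   [S -> i]

S ⇒ oHS ⇒ ovHS ⇒ ovvHS ⇒ ovvvHS ⇒ ovvvvHS ⇒ ovvvvoS ⇒ ovvvvooHS ⇒ ovvvvoooS ⇒ ovvvvoooi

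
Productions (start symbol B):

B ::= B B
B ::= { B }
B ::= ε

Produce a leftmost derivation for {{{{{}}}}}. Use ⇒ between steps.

B ⇒ BB   [B ::= B B]
BB ⇒ BBB   [B ::= B B]
BBB ⇒ {B}BB   [B ::= { B }]
{B}BB ⇒ {BB}BB   [B ::= B B]
{BB}BB ⇒ {{B}B}BB   [B ::= { B }]
{{B}B}BB ⇒ {{{B}}B}BB   [B ::= { B }]
{{{B}}B}BB ⇒ {{{{B}}}B}BB   [B ::= { B }]
{{{{B}}}B}BB ⇒ {{{{{B}}}}B}BB   [B ::= { B }]
{{{{{B}}}}B}BB ⇒ {{{{{}}}}B}BB   [B ::= ε]
{{{{{}}}}B}BB ⇒ {{{{{}}}}}BB   [B ::= ε]
{{{{{}}}}}BB ⇒ {{{{{}}}}}B   [B ::= ε]
{{{{{}}}}}B ⇒ {{{{{}}}}}   [B ::= ε]

B⇒BB⇒BBB⇒{B}BB⇒{BB}BB⇒{{B}B}BB⇒{{{B}}B}BB⇒{{{{B}}}B}BB⇒{{{{{B}}}}B}BB⇒{{{{{}}}}B}BB⇒{{{{{}}}}}BB⇒{{{{{}}}}}B⇒{{{{{}}}}}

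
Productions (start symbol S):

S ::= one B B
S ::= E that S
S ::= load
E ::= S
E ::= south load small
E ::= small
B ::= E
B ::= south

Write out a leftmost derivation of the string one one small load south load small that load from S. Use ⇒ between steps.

S ⇒ E that S   [S ::= E that S]
E that S ⇒ S that S   [E ::= S]
S that S ⇒ one B B that S   [S ::= one B B]
one B B that S ⇒ one E B that S   [B ::= E]
one E B that S ⇒ one S B that S   [E ::= S]
one S B that S ⇒ one one B B B that S   [S ::= one B B]
one one B B B that S ⇒ one one E B B that S   [B ::= E]
one one E B B that S ⇒ one one small B B that S   [E ::= small]
one one small B B that S ⇒ one one small E B that S   [B ::= E]
one one small E B that S ⇒ one one small S B that S   [E ::= S]
one one small S B that S ⇒ one one small load B that S   [S ::= load]
one one small load B that S ⇒ one one small load E that S   [B ::= E]
one one small load E that S ⇒ one one small load south load small that S   [E ::= south load small]
one one small load south load small that S ⇒ one one small load south load small that load   [S ::= load]

S ⇒ E that S ⇒ S that S ⇒ one B B that S ⇒ one E B that S ⇒ one S B that S ⇒ one one B B B that S ⇒ one one E B B that S ⇒ one one small B B that S ⇒ one one small E B that S ⇒ one one small S B that S ⇒ one one small load B that S ⇒ one one small load E that S ⇒ one one small load south load small that S ⇒ one one small load south load small that load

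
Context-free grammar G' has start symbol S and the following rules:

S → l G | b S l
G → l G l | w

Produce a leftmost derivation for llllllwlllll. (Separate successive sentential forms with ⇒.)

S ⇒ lG   [S → l G]
lG ⇒ llGl   [G → l G l]
llGl ⇒ lllGll   [G → l G l]
lllGll ⇒ llllGlll   [G → l G l]
llllGlll ⇒ lllllGllll   [G → l G l]
lllllGllll ⇒ llllllGlllll   [G → l G l]
llllllGlllll ⇒ llllllwlllll   [G → w]

S ⇒ lG ⇒ llGl ⇒ lllGll ⇒ llllGlll ⇒ lllllGllll ⇒ llllllGlllll ⇒ llllllwlllll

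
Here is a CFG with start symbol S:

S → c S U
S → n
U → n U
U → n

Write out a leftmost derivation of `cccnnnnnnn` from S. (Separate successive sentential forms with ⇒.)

S ⇒ cSU ⇒ ccSUU ⇒ cccSUUU ⇒ cccnUUU ⇒ cccnnUU ⇒ cccnnnUU ⇒ cccnnnnUU ⇒ cccnnnnnU ⇒ cccnnnnnnU ⇒ cccnnnnnnn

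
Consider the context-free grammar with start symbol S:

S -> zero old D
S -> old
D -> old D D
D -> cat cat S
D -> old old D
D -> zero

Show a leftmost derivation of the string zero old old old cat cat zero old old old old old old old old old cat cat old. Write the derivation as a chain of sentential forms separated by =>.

S => zero old D   [S -> zero old D]
zero old D => zero old old old D   [D -> old old D]
zero old old old D => zero old old old cat cat S   [D -> cat cat S]
zero old old old cat cat S => zero old old old cat cat zero old D   [S -> zero old D]
zero old old old cat cat zero old D => zero old old old cat cat zero old old old D   [D -> old old D]
zero old old old cat cat zero old old old D => zero old old old cat cat zero old old old old old D   [D -> old old D]
zero old old old cat cat zero old old old old old D => zero old old old cat cat zero old old old old old old old D   [D -> old old D]
zero old old old cat cat zero old old old old old old old D => zero old old old cat cat zero old old old old old old old old old D   [D -> old old D]
zero old old old cat cat zero old old old old old old old old old D => zero old old old cat cat zero old old old old old old old old old cat cat S   [D -> cat cat S]
zero old old old cat cat zero old old old old old old old old old cat cat S => zero old old old cat cat zero old old old old old old old old old cat cat old   [S -> old]

S => zero old D => zero old old old D => zero old old old cat cat S => zero old old old cat cat zero old D => zero old old old cat cat zero old old old D => zero old old old cat cat zero old old old old old D => zero old old old cat cat zero old old old old old old old D => zero old old old cat cat zero old old old old old old old old old D => zero old old old cat cat zero old old old old old old old old old cat cat S => zero old old old cat cat zero old old old old old old old old old cat cat old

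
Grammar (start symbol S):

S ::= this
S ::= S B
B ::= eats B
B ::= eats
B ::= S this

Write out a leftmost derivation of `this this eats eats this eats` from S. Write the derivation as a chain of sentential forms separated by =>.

S => S B => S B B => this B B => this S this B => this S B this B => this S B B this B => this this B B this B => this this eats B this B => this this eats eats this B => this this eats eats this eats

S => S B   [S ::= S B]
S B => S B B   [S ::= S B]
S B B => this B B   [S ::= this]
this B B => this S this B   [B ::= S this]
this S this B => this S B this B   [S ::= S B]
this S B this B => this S B B this B   [S ::= S B]
this S B B this B => this this B B this B   [S ::= this]
this this B B this B => this this eats B this B   [B ::= eats]
this this eats B this B => this this eats eats this B   [B ::= eats]
this this eats eats this B => this this eats eats this eats   [B ::= eats]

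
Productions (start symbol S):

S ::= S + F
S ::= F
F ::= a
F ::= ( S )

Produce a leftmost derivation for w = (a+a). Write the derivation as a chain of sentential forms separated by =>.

S => F => (S) => (S+F) => (F+F) => (a+F) => (a+a)

S => F   [S ::= F]
F => (S)   [F ::= ( S )]
(S) => (S+F)   [S ::= S + F]
(S+F) => (F+F)   [S ::= F]
(F+F) => (a+F)   [F ::= a]
(a+F) => (a+a)   [F ::= a]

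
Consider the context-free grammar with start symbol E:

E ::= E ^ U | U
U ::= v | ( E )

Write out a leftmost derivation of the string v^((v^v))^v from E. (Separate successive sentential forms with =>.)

E => E^U => E^U^U => U^U^U => v^U^U => v^(E)^U => v^(U)^U => v^((E))^U => v^((E^U))^U => v^((U^U))^U => v^((v^U))^U => v^((v^v))^U => v^((v^v))^v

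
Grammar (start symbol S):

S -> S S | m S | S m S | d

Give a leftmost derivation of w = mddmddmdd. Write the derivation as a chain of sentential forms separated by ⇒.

S ⇒ SS ⇒ SSS ⇒ mSSS ⇒ mdSS ⇒ mdSmSS ⇒ mdSmSmSS ⇒ mddmSmSS ⇒ mddmSSmSS ⇒ mddmdSmSS ⇒ mddmddmSS ⇒ mddmddmdS ⇒ mddmddmdd

S ⇒ SS   [S -> S S]
SS ⇒ SSS   [S -> S S]
SSS ⇒ mSSS   [S -> m S]
mSSS ⇒ mdSS   [S -> d]
mdSS ⇒ mdSmSS   [S -> S m S]
mdSmSS ⇒ mdSmSmSS   [S -> S m S]
mdSmSmSS ⇒ mddmSmSS   [S -> d]
mddmSmSS ⇒ mddmSSmSS   [S -> S S]
mddmSSmSS ⇒ mddmdSmSS   [S -> d]
mddmdSmSS ⇒ mddmddmSS   [S -> d]
mddmddmSS ⇒ mddmddmdS   [S -> d]
mddmddmdS ⇒ mddmddmdd   [S -> d]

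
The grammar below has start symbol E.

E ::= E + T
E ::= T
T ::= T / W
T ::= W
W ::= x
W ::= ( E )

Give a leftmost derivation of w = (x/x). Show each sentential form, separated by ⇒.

E ⇒ T   [E ::= T]
T ⇒ W   [T ::= W]
W ⇒ (E)   [W ::= ( E )]
(E) ⇒ (T)   [E ::= T]
(T) ⇒ (T/W)   [T ::= T / W]
(T/W) ⇒ (W/W)   [T ::= W]
(W/W) ⇒ (x/W)   [W ::= x]
(x/W) ⇒ (x/x)   [W ::= x]

E⇒T⇒W⇒(E)⇒(T)⇒(T/W)⇒(W/W)⇒(x/W)⇒(x/x)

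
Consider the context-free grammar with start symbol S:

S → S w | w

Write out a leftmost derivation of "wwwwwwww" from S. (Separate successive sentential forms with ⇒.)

S ⇒ Sw   [S → S w]
Sw ⇒ Sww   [S → S w]
Sww ⇒ Swww   [S → S w]
Swww ⇒ Swwww   [S → S w]
Swwww ⇒ Swwwww   [S → S w]
Swwwww ⇒ Swwwwww   [S → S w]
Swwwwww ⇒ Swwwwwww   [S → S w]
Swwwwwww ⇒ wwwwwwww   [S → w]

S ⇒ Sw ⇒ Sww ⇒ Swww ⇒ Swwww ⇒ Swwwww ⇒ Swwwwww ⇒ Swwwwwww ⇒ wwwwwwww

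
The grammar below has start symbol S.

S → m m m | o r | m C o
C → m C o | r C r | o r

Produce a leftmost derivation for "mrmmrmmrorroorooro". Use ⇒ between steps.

S ⇒ mCo   [S → m C o]
mCo ⇒ mrCro   [C → r C r]
mrCro ⇒ mrmCoro   [C → m C o]
mrmCoro ⇒ mrmmCooro   [C → m C o]
mrmmCooro ⇒ mrmmrCrooro   [C → r C r]
mrmmrCrooro ⇒ mrmmrmCorooro   [C → m C o]
mrmmrmCorooro ⇒ mrmmrmmCoorooro   [C → m C o]
mrmmrmmCoorooro ⇒ mrmmrmmrCroorooro   [C → r C r]
mrmmrmmrCroorooro ⇒ mrmmrmmrorroorooro   [C → o r]

S ⇒ mCo ⇒ mrCro ⇒ mrmCoro ⇒ mrmmCooro ⇒ mrmmrCrooro ⇒ mrmmrmCorooro ⇒ mrmmrmmCoorooro ⇒ mrmmrmmrCroorooro ⇒ mrmmrmmrorroorooro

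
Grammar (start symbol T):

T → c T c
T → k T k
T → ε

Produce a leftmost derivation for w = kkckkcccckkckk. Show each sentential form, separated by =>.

T=>kTk=>kkTkk=>kkcTckk=>kkckTkckk=>kkckkTkkckk=>kkckkcTckkckk=>kkckkccTcckkckk=>kkckkcccckkckk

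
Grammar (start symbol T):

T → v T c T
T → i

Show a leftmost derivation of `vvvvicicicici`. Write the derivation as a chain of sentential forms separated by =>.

T => vTcT   [T → v T c T]
vTcT => vvTcTcT   [T → v T c T]
vvTcTcT => vvvTcTcTcT   [T → v T c T]
vvvTcTcTcT => vvvvTcTcTcTcT   [T → v T c T]
vvvvTcTcTcTcT => vvvvicTcTcTcT   [T → i]
vvvvicTcTcTcT => vvvvicicTcTcT   [T → i]
vvvvicicTcTcT => vvvvicicicTcT   [T → i]
vvvvicicicTcT => vvvvicicicicT   [T → i]
vvvvicicicicT => vvvvicicicici   [T → i]

T => vTcT => vvTcTcT => vvvTcTcTcT => vvvvTcTcTcTcT => vvvvicTcTcTcT => vvvvicicTcTcT => vvvvicicicTcT => vvvvicicicicT => vvvvicicicici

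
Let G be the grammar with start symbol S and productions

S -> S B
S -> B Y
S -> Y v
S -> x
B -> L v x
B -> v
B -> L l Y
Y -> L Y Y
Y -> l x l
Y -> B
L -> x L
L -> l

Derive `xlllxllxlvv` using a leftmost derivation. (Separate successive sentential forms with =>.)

S => SB => SBB => BYBB => LlYYBB => xLlYYBB => xllYYBB => xlllxlYBB => xlllxllxlBB => xlllxllxlvB => xlllxllxlvv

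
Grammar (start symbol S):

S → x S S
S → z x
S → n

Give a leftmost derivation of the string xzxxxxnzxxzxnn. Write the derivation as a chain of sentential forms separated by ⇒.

S ⇒ xSS   [S → x S S]
xSS ⇒ xzxS   [S → z x]
xzxS ⇒ xzxxSS   [S → x S S]
xzxxSS ⇒ xzxxxSSS   [S → x S S]
xzxxxSSS ⇒ xzxxxxSSSS   [S → x S S]
xzxxxxSSSS ⇒ xzxxxxnSSS   [S → n]
xzxxxxnSSS ⇒ xzxxxxnzxSS   [S → z x]
xzxxxxnzxSS ⇒ xzxxxxnzxxSSS   [S → x S S]
xzxxxxnzxxSSS ⇒ xzxxxxnzxxzxSS   [S → z x]
xzxxxxnzxxzxSS ⇒ xzxxxxnzxxzxnS   [S → n]
xzxxxxnzxxzxnS ⇒ xzxxxxnzxxzxnn   [S → n]

S⇒xSS⇒xzxS⇒xzxxSS⇒xzxxxSSS⇒xzxxxxSSSS⇒xzxxxxnSSS⇒xzxxxxnzxSS⇒xzxxxxnzxxSSS⇒xzxxxxnzxxzxSS⇒xzxxxxnzxxzxnS⇒xzxxxxnzxxzxnn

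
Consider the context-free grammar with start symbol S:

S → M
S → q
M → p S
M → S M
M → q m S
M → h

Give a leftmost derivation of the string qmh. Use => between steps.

S => M => qmS => qmM => qmh

S => M   [S → M]
M => qmS   [M → q m S]
qmS => qmM   [S → M]
qmM => qmh   [M → h]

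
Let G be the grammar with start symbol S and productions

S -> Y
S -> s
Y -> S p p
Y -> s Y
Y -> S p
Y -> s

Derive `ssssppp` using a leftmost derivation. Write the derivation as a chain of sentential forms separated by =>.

S=>Y=>sY=>sSpp=>sYpp=>ssYpp=>sssYpp=>sssSppp=>ssssppp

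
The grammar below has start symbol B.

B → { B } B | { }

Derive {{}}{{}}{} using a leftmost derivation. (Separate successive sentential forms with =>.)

B => {B}B   [B → { B } B]
{B}B => {{}}B   [B → { }]
{{}}B => {{}}{B}B   [B → { B } B]
{{}}{B}B => {{}}{{}}B   [B → { }]
{{}}{{}}B => {{}}{{}}{}   [B → { }]

B => {B}B => {{}}B => {{}}{B}B => {{}}{{}}B => {{}}{{}}{}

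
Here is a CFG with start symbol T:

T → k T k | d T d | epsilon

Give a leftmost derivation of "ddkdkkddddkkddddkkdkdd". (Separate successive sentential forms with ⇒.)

T⇒dTd⇒ddTdd⇒ddkTkdd⇒ddkdTdkdd⇒ddkdkTkdkdd⇒ddkdkkTkkdkdd⇒ddkdkkdTdkkdkdd⇒ddkdkkddTddkkdkdd⇒ddkdkkdddTdddkkdkdd⇒ddkdkkddddTddddkkdkdd⇒ddkdkkddddkTkddddkkdkdd⇒ddkdkkddddkkddddkkdkdd

T ⇒ dTd   [T → d T d]
dTd ⇒ ddTdd   [T → d T d]
ddTdd ⇒ ddkTkdd   [T → k T k]
ddkTkdd ⇒ ddkdTdkdd   [T → d T d]
ddkdTdkdd ⇒ ddkdkTkdkdd   [T → k T k]
ddkdkTkdkdd ⇒ ddkdkkTkkdkdd   [T → k T k]
ddkdkkTkkdkdd ⇒ ddkdkkdTdkkdkdd   [T → d T d]
ddkdkkdTdkkdkdd ⇒ ddkdkkddTddkkdkdd   [T → d T d]
ddkdkkddTddkkdkdd ⇒ ddkdkkdddTdddkkdkdd   [T → d T d]
ddkdkkdddTdddkkdkdd ⇒ ddkdkkddddTddddkkdkdd   [T → d T d]
ddkdkkddddTddddkkdkdd ⇒ ddkdkkddddkTkddddkkdkdd   [T → k T k]
ddkdkkddddkTkddddkkdkdd ⇒ ddkdkkddddkkddddkkdkdd   [T → epsilon]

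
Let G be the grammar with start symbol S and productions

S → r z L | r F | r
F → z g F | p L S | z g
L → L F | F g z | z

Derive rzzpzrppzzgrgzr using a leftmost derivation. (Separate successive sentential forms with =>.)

S => rzL => rzLF => rzzF => rzzpLS => rzzpzS => rzzpzrF => rzzpzrpLS => rzzpzrpFgzS => rzzpzrppLSgzS => rzzpzrppLFSgzS => rzzpzrppzFSgzS => rzzpzrppzzgSgzS => rzzpzrppzzgrgzS => rzzpzrppzzgrgzr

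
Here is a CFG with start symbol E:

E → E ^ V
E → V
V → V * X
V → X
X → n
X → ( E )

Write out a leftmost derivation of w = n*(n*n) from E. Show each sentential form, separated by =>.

E => V => V*X => X*X => n*X => n*(E) => n*(V) => n*(V*X) => n*(X*X) => n*(n*X) => n*(n*n)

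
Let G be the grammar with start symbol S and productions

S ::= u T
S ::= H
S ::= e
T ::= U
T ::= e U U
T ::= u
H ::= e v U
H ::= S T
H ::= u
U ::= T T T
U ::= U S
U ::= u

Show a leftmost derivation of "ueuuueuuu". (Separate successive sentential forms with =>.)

S => uT   [S ::= u T]
uT => uU   [T ::= U]
uU => uTTT   [U ::= T T T]
uTTT => ueUUTT   [T ::= e U U]
ueUUTT => ueUSUTT   [U ::= U S]
ueUSUTT => ueTTTSUTT   [U ::= T T T]
ueTTTSUTT => ueUTTSUTT   [T ::= U]
ueUTTSUTT => ueuTTSUTT   [U ::= u]
ueuTTSUTT => ueuuTSUTT   [T ::= u]
ueuuTSUTT => ueuuuSUTT   [T ::= u]
ueuuuSUTT => ueuuueUTT   [S ::= e]
ueuuueUTT => ueuuueuTT   [U ::= u]
ueuuueuTT => ueuuueuuT   [T ::= u]
ueuuueuuT => ueuuueuuu   [T ::= u]

S=>uT=>uU=>uTTT=>ueUUTT=>ueUSUTT=>ueTTTSUTT=>ueUTTSUTT=>ueuTTSUTT=>ueuuTSUTT=>ueuuuSUTT=>ueuuueUTT=>ueuuueuTT=>ueuuueuuT=>ueuuueuuu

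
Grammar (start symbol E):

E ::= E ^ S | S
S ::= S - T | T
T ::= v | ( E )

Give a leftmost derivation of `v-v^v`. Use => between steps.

E => E^S => S^S => S-T^S => T-T^S => v-T^S => v-v^S => v-v^T => v-v^v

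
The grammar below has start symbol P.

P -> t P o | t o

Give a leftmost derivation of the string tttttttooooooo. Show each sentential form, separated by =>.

P=>tPo=>ttPoo=>tttPooo=>ttttPoooo=>tttttPooooo=>ttttttPoooooo=>tttttttooooooo

P => tPo   [P -> t P o]
tPo => ttPoo   [P -> t P o]
ttPoo => tttPooo   [P -> t P o]
tttPooo => ttttPoooo   [P -> t P o]
ttttPoooo => tttttPooooo   [P -> t P o]
tttttPooooo => ttttttPoooooo   [P -> t P o]
ttttttPoooooo => tttttttooooooo   [P -> t o]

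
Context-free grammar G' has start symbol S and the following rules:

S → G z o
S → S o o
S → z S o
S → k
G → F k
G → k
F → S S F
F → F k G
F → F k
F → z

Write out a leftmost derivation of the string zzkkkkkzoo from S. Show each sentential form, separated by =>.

S => zSo   [S → z S o]
zSo => zGzoo   [S → G z o]
zGzoo => zFkzoo   [G → F k]
zFkzoo => zFkkzoo   [F → F k]
zFkkzoo => zFkkkzoo   [F → F k]
zFkkkzoo => zFkkkkzoo   [F → F k]
zFkkkkzoo => zFkkkkkzoo   [F → F k]
zFkkkkkzoo => zzkkkkkzoo   [F → z]

S => zSo => zGzoo => zFkzoo => zFkkzoo => zFkkkzoo => zFkkkkzoo => zFkkkkkzoo => zzkkkkkzoo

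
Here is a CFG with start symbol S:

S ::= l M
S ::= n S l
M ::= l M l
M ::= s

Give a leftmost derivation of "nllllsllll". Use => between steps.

S => nSl   [S ::= n S l]
nSl => nlMl   [S ::= l M]
nlMl => nllMll   [M ::= l M l]
nllMll => nlllMlll   [M ::= l M l]
nlllMlll => nllllMllll   [M ::= l M l]
nllllMllll => nllllsllll   [M ::= s]

S => nSl => nlMl => nllMll => nlllMlll => nllllMllll => nllllsllll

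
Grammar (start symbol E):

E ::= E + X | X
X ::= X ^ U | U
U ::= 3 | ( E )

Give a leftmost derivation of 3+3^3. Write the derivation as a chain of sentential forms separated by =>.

E=>E+X=>X+X=>U+X=>3+X=>3+X^U=>3+U^U=>3+3^U=>3+3^3

E => E+X   [E ::= E + X]
E+X => X+X   [E ::= X]
X+X => U+X   [X ::= U]
U+X => 3+X   [U ::= 3]
3+X => 3+X^U   [X ::= X ^ U]
3+X^U => 3+U^U   [X ::= U]
3+U^U => 3+3^U   [U ::= 3]
3+3^U => 3+3^3   [U ::= 3]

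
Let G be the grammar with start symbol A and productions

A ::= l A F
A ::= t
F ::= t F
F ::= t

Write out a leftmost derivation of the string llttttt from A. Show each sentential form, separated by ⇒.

A ⇒ lAF ⇒ llAFF ⇒ lltFF ⇒ llttFF ⇒ lltttFF ⇒ llttttF ⇒ llttttt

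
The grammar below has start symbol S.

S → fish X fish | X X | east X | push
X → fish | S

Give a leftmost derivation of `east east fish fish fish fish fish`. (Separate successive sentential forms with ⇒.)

S ⇒ east X   [S → east X]
east X ⇒ east S   [X → S]
east S ⇒ east east X   [S → east X]
east east X ⇒ east east S   [X → S]
east east S ⇒ east east fish X fish   [S → fish X fish]
east east fish X fish ⇒ east east fish S fish   [X → S]
east east fish S fish ⇒ east east fish fish X fish fish   [S → fish X fish]
east east fish fish X fish fish ⇒ east east fish fish fish fish fish   [X → fish]

S ⇒ east X ⇒ east S ⇒ east east X ⇒ east east S ⇒ east east fish X fish ⇒ east east fish S fish ⇒ east east fish fish X fish fish ⇒ east east fish fish fish fish fish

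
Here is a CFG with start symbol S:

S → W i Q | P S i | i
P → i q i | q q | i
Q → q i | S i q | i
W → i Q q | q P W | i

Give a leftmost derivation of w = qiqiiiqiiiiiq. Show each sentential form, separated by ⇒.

S ⇒ WiQ   [S → W i Q]
WiQ ⇒ qPWiQ   [W → q P W]
qPWiQ ⇒ qiqiWiQ   [P → i q i]
qiqiWiQ ⇒ qiqiiQqiQ   [W → i Q q]
qiqiiQqiQ ⇒ qiqiiiqiQ   [Q → i]
qiqiiiqiQ ⇒ qiqiiiqiSiq   [Q → S i q]
qiqiiiqiSiq ⇒ qiqiiiqiPSiiq   [S → P S i]
qiqiiiqiPSiiq ⇒ qiqiiiqiiSiiq   [P → i]
qiqiiiqiiSiiq ⇒ qiqiiiqiiiiiq   [S → i]

S ⇒ WiQ ⇒ qPWiQ ⇒ qiqiWiQ ⇒ qiqiiQqiQ ⇒ qiqiiiqiQ ⇒ qiqiiiqiSiq ⇒ qiqiiiqiPSiiq ⇒ qiqiiiqiiSiiq ⇒ qiqiiiqiiiiiq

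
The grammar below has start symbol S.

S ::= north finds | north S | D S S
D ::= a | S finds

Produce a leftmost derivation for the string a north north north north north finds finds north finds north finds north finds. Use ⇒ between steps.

S ⇒ D S S ⇒ a S S ⇒ a north S S ⇒ a north D S S S ⇒ a north S finds S S S ⇒ a north north S finds S S S ⇒ a north north north S finds S S S ⇒ a north north north north S finds S S S ⇒ a north north north north north finds finds S S S ⇒ a north north north north north finds finds north finds S S ⇒ a north north north north north finds finds north finds north finds S ⇒ a north north north north north finds finds north finds north finds north finds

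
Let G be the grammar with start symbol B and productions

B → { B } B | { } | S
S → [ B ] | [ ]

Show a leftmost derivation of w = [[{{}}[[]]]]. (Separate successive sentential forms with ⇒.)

B⇒S⇒[B]⇒[S]⇒[[B]]⇒[[{B}B]]⇒[[{{}}B]]⇒[[{{}}S]]⇒[[{{}}[B]]]⇒[[{{}}[S]]]⇒[[{{}}[[]]]]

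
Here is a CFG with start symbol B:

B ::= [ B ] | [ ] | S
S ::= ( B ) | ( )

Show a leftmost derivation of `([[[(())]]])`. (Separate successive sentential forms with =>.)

B => S   [B ::= S]
S => (B)   [S ::= ( B )]
(B) => ([B])   [B ::= [ B ]]
([B]) => ([[B]])   [B ::= [ B ]]
([[B]]) => ([[[B]]])   [B ::= [ B ]]
([[[B]]]) => ([[[S]]])   [B ::= S]
([[[S]]]) => ([[[(B)]]])   [S ::= ( B )]
([[[(B)]]]) => ([[[(S)]]])   [B ::= S]
([[[(S)]]]) => ([[[(())]]])   [S ::= ( )]

B => S => (B) => ([B]) => ([[B]]) => ([[[B]]]) => ([[[S]]]) => ([[[(B)]]]) => ([[[(S)]]]) => ([[[(())]]])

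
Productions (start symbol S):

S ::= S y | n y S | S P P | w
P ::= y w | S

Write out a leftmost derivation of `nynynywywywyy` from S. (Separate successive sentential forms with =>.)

S=>Sy=>nySy=>nySyy=>nySPPyy=>nynySPPyy=>nynynySPPyy=>nynynywPPyy=>nynynywywPyy=>nynynywywywyy

S => Sy   [S ::= S y]
Sy => nySy   [S ::= n y S]
nySy => nySyy   [S ::= S y]
nySyy => nySPPyy   [S ::= S P P]
nySPPyy => nynySPPyy   [S ::= n y S]
nynySPPyy => nynynySPPyy   [S ::= n y S]
nynynySPPyy => nynynywPPyy   [S ::= w]
nynynywPPyy => nynynywywPyy   [P ::= y w]
nynynywywPyy => nynynywywywyy   [P ::= y w]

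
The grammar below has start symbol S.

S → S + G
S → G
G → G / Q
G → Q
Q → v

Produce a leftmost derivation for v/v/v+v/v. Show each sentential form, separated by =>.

S=>S+G=>G+G=>G/Q+G=>G/Q/Q+G=>Q/Q/Q+G=>v/Q/Q+G=>v/v/Q+G=>v/v/v+G=>v/v/v+G/Q=>v/v/v+Q/Q=>v/v/v+v/Q=>v/v/v+v/v

S => S+G   [S → S + G]
S+G => G+G   [S → G]
G+G => G/Q+G   [G → G / Q]
G/Q+G => G/Q/Q+G   [G → G / Q]
G/Q/Q+G => Q/Q/Q+G   [G → Q]
Q/Q/Q+G => v/Q/Q+G   [Q → v]
v/Q/Q+G => v/v/Q+G   [Q → v]
v/v/Q+G => v/v/v+G   [Q → v]
v/v/v+G => v/v/v+G/Q   [G → G / Q]
v/v/v+G/Q => v/v/v+Q/Q   [G → Q]
v/v/v+Q/Q => v/v/v+v/Q   [Q → v]
v/v/v+v/Q => v/v/v+v/v   [Q → v]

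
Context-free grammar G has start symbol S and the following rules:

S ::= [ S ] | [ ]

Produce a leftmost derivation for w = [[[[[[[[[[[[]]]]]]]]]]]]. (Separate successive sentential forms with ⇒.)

S ⇒ [S]   [S ::= [ S ]]
[S] ⇒ [[S]]   [S ::= [ S ]]
[[S]] ⇒ [[[S]]]   [S ::= [ S ]]
[[[S]]] ⇒ [[[[S]]]]   [S ::= [ S ]]
[[[[S]]]] ⇒ [[[[[S]]]]]   [S ::= [ S ]]
[[[[[S]]]]] ⇒ [[[[[[S]]]]]]   [S ::= [ S ]]
[[[[[[S]]]]]] ⇒ [[[[[[[S]]]]]]]   [S ::= [ S ]]
[[[[[[[S]]]]]]] ⇒ [[[[[[[[S]]]]]]]]   [S ::= [ S ]]
[[[[[[[[S]]]]]]]] ⇒ [[[[[[[[[S]]]]]]]]]   [S ::= [ S ]]
[[[[[[[[[S]]]]]]]]] ⇒ [[[[[[[[[[S]]]]]]]]]]   [S ::= [ S ]]
[[[[[[[[[[S]]]]]]]]]] ⇒ [[[[[[[[[[[S]]]]]]]]]]]   [S ::= [ S ]]
[[[[[[[[[[[S]]]]]]]]]]] ⇒ [[[[[[[[[[[[]]]]]]]]]]]]   [S ::= [ ]]

S ⇒ [S] ⇒ [[S]] ⇒ [[[S]]] ⇒ [[[[S]]]] ⇒ [[[[[S]]]]] ⇒ [[[[[[S]]]]]] ⇒ [[[[[[[S]]]]]]] ⇒ [[[[[[[[S]]]]]]]] ⇒ [[[[[[[[[S]]]]]]]]] ⇒ [[[[[[[[[[S]]]]]]]]]] ⇒ [[[[[[[[[[[S]]]]]]]]]]] ⇒ [[[[[[[[[[[[]]]]]]]]]]]]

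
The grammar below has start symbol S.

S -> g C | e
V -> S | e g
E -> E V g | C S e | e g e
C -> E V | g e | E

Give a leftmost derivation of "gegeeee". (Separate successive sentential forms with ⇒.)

S ⇒ gC ⇒ gEV ⇒ gCSeV ⇒ gESeV ⇒ gegeSeV ⇒ gegeeeV ⇒ gegeeeS ⇒ gegeeee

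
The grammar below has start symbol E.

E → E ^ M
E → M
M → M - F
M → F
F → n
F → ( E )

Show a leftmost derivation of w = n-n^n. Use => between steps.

E=>E^M=>M^M=>M-F^M=>F-F^M=>n-F^M=>n-n^M=>n-n^F=>n-n^n

E => E^M   [E → E ^ M]
E^M => M^M   [E → M]
M^M => M-F^M   [M → M - F]
M-F^M => F-F^M   [M → F]
F-F^M => n-F^M   [F → n]
n-F^M => n-n^M   [F → n]
n-n^M => n-n^F   [M → F]
n-n^F => n-n^n   [F → n]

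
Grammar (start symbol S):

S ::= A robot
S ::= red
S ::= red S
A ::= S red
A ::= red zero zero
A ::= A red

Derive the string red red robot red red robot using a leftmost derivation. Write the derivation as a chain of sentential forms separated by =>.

S => A robot => A red robot => S red red robot => A robot red red robot => S red robot red red robot => red red robot red red robot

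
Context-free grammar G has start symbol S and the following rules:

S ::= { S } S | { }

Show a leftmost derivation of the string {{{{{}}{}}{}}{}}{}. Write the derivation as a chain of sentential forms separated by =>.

S => {S}S => {{S}S}S => {{{S}S}S}S => {{{{S}S}S}S}S => {{{{{}}S}S}S}S => {{{{{}}{}}S}S}S => {{{{{}}{}}{}}S}S => {{{{{}}{}}{}}{}}S => {{{{{}}{}}{}}{}}{}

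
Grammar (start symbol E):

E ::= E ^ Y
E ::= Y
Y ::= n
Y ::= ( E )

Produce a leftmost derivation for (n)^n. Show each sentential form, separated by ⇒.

E ⇒ E^Y ⇒ Y^Y ⇒ (E)^Y ⇒ (Y)^Y ⇒ (n)^Y ⇒ (n)^n

E ⇒ E^Y   [E ::= E ^ Y]
E^Y ⇒ Y^Y   [E ::= Y]
Y^Y ⇒ (E)^Y   [Y ::= ( E )]
(E)^Y ⇒ (Y)^Y   [E ::= Y]
(Y)^Y ⇒ (n)^Y   [Y ::= n]
(n)^Y ⇒ (n)^n   [Y ::= n]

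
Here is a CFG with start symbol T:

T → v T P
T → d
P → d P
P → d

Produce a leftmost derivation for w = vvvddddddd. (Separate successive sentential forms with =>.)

T => vTP   [T → v T P]
vTP => vvTPP   [T → v T P]
vvTPP => vvvTPPP   [T → v T P]
vvvTPPP => vvvdPPP   [T → d]
vvvdPPP => vvvddPPP   [P → d P]
vvvddPPP => vvvdddPPP   [P → d P]
vvvdddPPP => vvvddddPP   [P → d]
vvvddddPP => vvvdddddPP   [P → d P]
vvvdddddPP => vvvddddddP   [P → d]
vvvddddddP => vvvddddddd   [P → d]

T => vTP => vvTPP => vvvTPPP => vvvdPPP => vvvddPPP => vvvdddPPP => vvvddddPP => vvvdddddPP => vvvddddddP => vvvddddddd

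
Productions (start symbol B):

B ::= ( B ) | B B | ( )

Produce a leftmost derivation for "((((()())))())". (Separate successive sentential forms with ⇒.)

B ⇒ (B)   [B ::= ( B )]
(B) ⇒ (BB)   [B ::= B B]
(BB) ⇒ ((B)B)   [B ::= ( B )]
((B)B) ⇒ (((B))B)   [B ::= ( B )]
(((B))B) ⇒ ((((B)))B)   [B ::= ( B )]
((((B)))B) ⇒ ((((BB)))B)   [B ::= B B]
((((BB)))B) ⇒ ((((()B)))B)   [B ::= ( )]
((((()B)))B) ⇒ ((((()())))B)   [B ::= ( )]
((((()())))B) ⇒ ((((()())))())   [B ::= ( )]

B ⇒ (B) ⇒ (BB) ⇒ ((B)B) ⇒ (((B))B) ⇒ ((((B)))B) ⇒ ((((BB)))B) ⇒ ((((()B)))B) ⇒ ((((()())))B) ⇒ ((((()())))())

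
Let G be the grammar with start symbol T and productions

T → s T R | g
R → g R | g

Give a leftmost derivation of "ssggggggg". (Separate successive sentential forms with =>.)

T => sTR => ssTRR => ssgRR => ssggRR => ssgggRR => ssggggRR => ssgggggRR => ssggggggR => ssggggggg

T => sTR   [T → s T R]
sTR => ssTRR   [T → s T R]
ssTRR => ssgRR   [T → g]
ssgRR => ssggRR   [R → g R]
ssggRR => ssgggRR   [R → g R]
ssgggRR => ssggggRR   [R → g R]
ssggggRR => ssgggggRR   [R → g R]
ssgggggRR => ssggggggR   [R → g]
ssggggggR => ssggggggg   [R → g]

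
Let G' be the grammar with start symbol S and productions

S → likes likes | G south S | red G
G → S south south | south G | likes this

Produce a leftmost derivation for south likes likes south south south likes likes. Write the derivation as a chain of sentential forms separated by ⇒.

S ⇒ G south S ⇒ south G south S ⇒ south S south south south S ⇒ south likes likes south south south S ⇒ south likes likes south south south likes likes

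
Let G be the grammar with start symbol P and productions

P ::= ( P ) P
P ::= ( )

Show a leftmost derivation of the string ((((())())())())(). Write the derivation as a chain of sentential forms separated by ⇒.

P ⇒ (P)P   [P ::= ( P ) P]
(P)P ⇒ ((P)P)P   [P ::= ( P ) P]
((P)P)P ⇒ (((P)P)P)P   [P ::= ( P ) P]
(((P)P)P)P ⇒ ((((P)P)P)P)P   [P ::= ( P ) P]
((((P)P)P)P)P ⇒ ((((())P)P)P)P   [P ::= ( )]
((((())P)P)P)P ⇒ ((((())())P)P)P   [P ::= ( )]
((((())())P)P)P ⇒ ((((())())())P)P   [P ::= ( )]
((((())())())P)P ⇒ ((((())())())())P   [P ::= ( )]
((((())())())())P ⇒ ((((())())())())()   [P ::= ( )]

P⇒(P)P⇒((P)P)P⇒(((P)P)P)P⇒((((P)P)P)P)P⇒((((())P)P)P)P⇒((((())())P)P)P⇒((((())())())P)P⇒((((())())())())P⇒((((())())())())()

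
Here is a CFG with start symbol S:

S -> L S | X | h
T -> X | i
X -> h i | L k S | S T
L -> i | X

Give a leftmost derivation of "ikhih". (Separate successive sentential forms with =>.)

S => X   [S -> X]
X => LkS   [X -> L k S]
LkS => ikS   [L -> i]
ikS => ikLS   [S -> L S]
ikLS => ikXS   [L -> X]
ikXS => ikSTS   [X -> S T]
ikSTS => ikhTS   [S -> h]
ikhTS => ikhiS   [T -> i]
ikhiS => ikhih   [S -> h]

S => X => LkS => ikS => ikLS => ikXS => ikSTS => ikhTS => ikhiS => ikhih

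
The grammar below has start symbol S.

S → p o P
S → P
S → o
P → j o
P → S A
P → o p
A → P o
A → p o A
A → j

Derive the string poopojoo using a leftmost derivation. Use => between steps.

S=>poP=>poSA=>pooA=>poopoA=>poopoPo=>poopojoo

S => poP   [S → p o P]
poP => poSA   [P → S A]
poSA => pooA   [S → o]
pooA => poopoA   [A → p o A]
poopoA => poopoPo   [A → P o]
poopoPo => poopojoo   [P → j o]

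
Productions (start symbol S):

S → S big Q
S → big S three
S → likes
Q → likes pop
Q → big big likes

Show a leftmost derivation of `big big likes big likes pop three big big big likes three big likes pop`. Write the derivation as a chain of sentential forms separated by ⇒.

S ⇒ S big Q ⇒ big S three big Q ⇒ big S big Q three big Q ⇒ big big S three big Q three big Q ⇒ big big S big Q three big Q three big Q ⇒ big big likes big Q three big Q three big Q ⇒ big big likes big likes pop three big Q three big Q ⇒ big big likes big likes pop three big big big likes three big Q ⇒ big big likes big likes pop three big big big likes three big likes pop

S ⇒ S big Q   [S → S big Q]
S big Q ⇒ big S three big Q   [S → big S three]
big S three big Q ⇒ big S big Q three big Q   [S → S big Q]
big S big Q three big Q ⇒ big big S three big Q three big Q   [S → big S three]
big big S three big Q three big Q ⇒ big big S big Q three big Q three big Q   [S → S big Q]
big big S big Q three big Q three big Q ⇒ big big likes big Q three big Q three big Q   [S → likes]
big big likes big Q three big Q three big Q ⇒ big big likes big likes pop three big Q three big Q   [Q → likes pop]
big big likes big likes pop three big Q three big Q ⇒ big big likes big likes pop three big big big likes three big Q   [Q → big big likes]
big big likes big likes pop three big big big likes three big Q ⇒ big big likes big likes pop three big big big likes three big likes pop   [Q → likes pop]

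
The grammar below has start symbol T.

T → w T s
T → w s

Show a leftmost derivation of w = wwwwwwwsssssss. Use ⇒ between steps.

T ⇒ wTs   [T → w T s]
wTs ⇒ wwTss   [T → w T s]
wwTss ⇒ wwwTsss   [T → w T s]
wwwTsss ⇒ wwwwTssss   [T → w T s]
wwwwTssss ⇒ wwwwwTsssss   [T → w T s]
wwwwwTsssss ⇒ wwwwwwTssssss   [T → w T s]
wwwwwwTssssss ⇒ wwwwwwwsssssss   [T → w s]

T ⇒ wTs ⇒ wwTss ⇒ wwwTsss ⇒ wwwwTssss ⇒ wwwwwTsssss ⇒ wwwwwwTssssss ⇒ wwwwwwwsssssss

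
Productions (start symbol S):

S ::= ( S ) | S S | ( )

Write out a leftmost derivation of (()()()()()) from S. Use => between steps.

S => (S) => (SS) => (SSS) => (SSSS) => (SSSSS) => (()SSSS) => (()()SSS) => (()()()SS) => (()()()()S) => (()()()()())

S => (S)   [S ::= ( S )]
(S) => (SS)   [S ::= S S]
(SS) => (SSS)   [S ::= S S]
(SSS) => (SSSS)   [S ::= S S]
(SSSS) => (SSSSS)   [S ::= S S]
(SSSSS) => (()SSSS)   [S ::= ( )]
(()SSSS) => (()()SSS)   [S ::= ( )]
(()()SSS) => (()()()SS)   [S ::= ( )]
(()()()SS) => (()()()()S)   [S ::= ( )]
(()()()()S) => (()()()()())   [S ::= ( )]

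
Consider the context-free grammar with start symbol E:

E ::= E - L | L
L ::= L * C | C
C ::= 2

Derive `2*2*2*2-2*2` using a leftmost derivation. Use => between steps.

E => E-L => L-L => L*C-L => L*C*C-L => L*C*C*C-L => C*C*C*C-L => 2*C*C*C-L => 2*2*C*C-L => 2*2*2*C-L => 2*2*2*2-L => 2*2*2*2-L*C => 2*2*2*2-C*C => 2*2*2*2-2*C => 2*2*2*2-2*2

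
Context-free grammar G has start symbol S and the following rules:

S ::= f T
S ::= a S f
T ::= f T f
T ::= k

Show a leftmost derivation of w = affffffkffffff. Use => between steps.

S => aSf => afTf => affTff => afffTfff => affffTffff => afffffTfffff => affffffTffffff => affffffkffffff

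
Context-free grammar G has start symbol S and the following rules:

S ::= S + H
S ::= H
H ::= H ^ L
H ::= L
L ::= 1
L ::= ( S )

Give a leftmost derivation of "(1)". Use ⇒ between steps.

S ⇒ H   [S ::= H]
H ⇒ L   [H ::= L]
L ⇒ (S)   [L ::= ( S )]
(S) ⇒ (H)   [S ::= H]
(H) ⇒ (L)   [H ::= L]
(L) ⇒ (1)   [L ::= 1]

S⇒H⇒L⇒(S)⇒(H)⇒(L)⇒(1)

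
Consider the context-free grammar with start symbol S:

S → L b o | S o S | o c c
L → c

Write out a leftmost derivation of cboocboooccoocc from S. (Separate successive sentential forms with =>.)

S=>SoS=>SoSoS=>LbooSoS=>cbooSoS=>cbooLbooS=>cboocbooS=>cboocbooSoS=>cboocboooccoS=>cboocboooccoocc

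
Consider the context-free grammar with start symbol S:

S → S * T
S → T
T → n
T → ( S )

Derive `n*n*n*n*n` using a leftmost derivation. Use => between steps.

S => S*T => S*T*T => S*T*T*T => S*T*T*T*T => T*T*T*T*T => n*T*T*T*T => n*n*T*T*T => n*n*n*T*T => n*n*n*n*T => n*n*n*n*n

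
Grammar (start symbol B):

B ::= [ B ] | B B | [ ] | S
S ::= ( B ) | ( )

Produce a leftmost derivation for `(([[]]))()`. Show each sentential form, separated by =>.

B=>BB=>SB=>(B)B=>(S)B=>((B))B=>(([B]))B=>(([[]]))B=>(([[]]))S=>(([[]]))()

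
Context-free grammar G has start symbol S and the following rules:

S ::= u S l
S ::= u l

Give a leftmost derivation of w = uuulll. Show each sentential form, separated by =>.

S=>uSl=>uuSll=>uuulll

S => uSl   [S ::= u S l]
uSl => uuSll   [S ::= u S l]
uuSll => uuulll   [S ::= u l]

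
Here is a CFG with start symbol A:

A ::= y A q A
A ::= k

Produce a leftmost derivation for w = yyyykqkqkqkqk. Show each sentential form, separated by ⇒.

A ⇒ yAqA ⇒ yyAqAqA ⇒ yyyAqAqAqA ⇒ yyyyAqAqAqAqA ⇒ yyyykqAqAqAqA ⇒ yyyykqkqAqAqA ⇒ yyyykqkqkqAqA ⇒ yyyykqkqkqkqA ⇒ yyyykqkqkqkqk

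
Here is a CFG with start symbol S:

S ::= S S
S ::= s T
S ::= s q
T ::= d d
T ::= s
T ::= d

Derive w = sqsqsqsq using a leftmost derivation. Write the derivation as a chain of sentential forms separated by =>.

S => SS => sqS => sqSS => sqsqS => sqsqSS => sqsqsqS => sqsqsqsq

S => SS   [S ::= S S]
SS => sqS   [S ::= s q]
sqS => sqSS   [S ::= S S]
sqSS => sqsqS   [S ::= s q]
sqsqS => sqsqSS   [S ::= S S]
sqsqSS => sqsqsqS   [S ::= s q]
sqsqsqS => sqsqsqsq   [S ::= s q]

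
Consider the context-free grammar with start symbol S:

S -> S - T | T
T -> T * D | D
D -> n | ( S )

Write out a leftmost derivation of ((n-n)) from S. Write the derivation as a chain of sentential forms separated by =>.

S => T => D => (S) => (T) => (D) => ((S)) => ((S-T)) => ((T-T)) => ((D-T)) => ((n-T)) => ((n-D)) => ((n-n))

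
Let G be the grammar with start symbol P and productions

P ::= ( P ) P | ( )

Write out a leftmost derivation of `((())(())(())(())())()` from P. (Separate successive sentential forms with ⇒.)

P ⇒ (P)P ⇒ ((P)P)P ⇒ ((())P)P ⇒ ((())(P)P)P ⇒ ((())(())P)P ⇒ ((())(())(P)P)P ⇒ ((())(())(())P)P ⇒ ((())(())(())(P)P)P ⇒ ((())(())(())(())P)P ⇒ ((())(())(())(())())P ⇒ ((())(())(())(())())()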